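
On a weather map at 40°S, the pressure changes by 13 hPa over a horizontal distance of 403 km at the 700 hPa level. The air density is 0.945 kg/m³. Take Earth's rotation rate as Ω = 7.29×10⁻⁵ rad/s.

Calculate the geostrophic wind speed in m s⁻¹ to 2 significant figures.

36 m s⁻¹

Coriolis parameter at 40°S:
f = 2Ω sin φ = 2 × 7.29×10⁻⁵ × sin 40° = 9.37×10⁻⁵ s⁻¹
Pressure gradient: |∂P/∂n| = 1300 Pa / 403000 m = 3.23×10⁻³ Pa/m
Geostrophic balance (pressure-gradient force = Coriolis force):
V_g = (1/(fρ)) |∂P/∂n| = 3.23×10⁻³ / (9.37×10⁻⁵ × 0.945) = 36.4 m/s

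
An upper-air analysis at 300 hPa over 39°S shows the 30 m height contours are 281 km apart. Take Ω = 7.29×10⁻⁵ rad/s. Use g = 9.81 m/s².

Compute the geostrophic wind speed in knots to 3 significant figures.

22.2 knots

Coriolis parameter at 39°S:
f = 2Ω sin φ = 2 × 7.29×10⁻⁵ × sin 39° = 9.18×10⁻⁵ s⁻¹
Height gradient: |∂Z/∂n| = 30 m / 281000 m = 1.07×10⁻⁴
On a pressure surface, geostrophic balance gives V_g = (g/f)|∂Z/∂n|:
V_g = 9.81 × 1.07×10⁻⁴ / 9.18×10⁻⁵ = 11.4 m/s
Converting: 11.4 m/s × 1.944 = 22.2 knots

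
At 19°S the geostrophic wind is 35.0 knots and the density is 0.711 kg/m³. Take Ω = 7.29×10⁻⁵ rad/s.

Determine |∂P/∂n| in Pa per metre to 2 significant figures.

Coriolis parameter at 19°S:
f = 2Ω sin φ = 2 × 7.29×10⁻⁵ × sin 19° = 4.75×10⁻⁵ s⁻¹
Wind speed in SI: 35.0 knots = 18.0 m/s
Geostrophic balance rearranged: |∂P/∂n| = f ρ V_g
|∂P/∂n| = 4.75×10⁻⁵ × 0.711 × 18.0 = 6.08×10⁻⁴ Pa/m

6.1×10⁻⁴ Pa/m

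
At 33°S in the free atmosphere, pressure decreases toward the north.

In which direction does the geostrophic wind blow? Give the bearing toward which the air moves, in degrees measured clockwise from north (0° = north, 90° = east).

The pressure-gradient force points toward the north (bearing 000°).
Geostrophic balance: in the Southern Hemisphere the Coriolis force deflects motion to the left, so the geostrophic wind blows 90° to the left of the pressure-gradient force (low pressure on the right).
Rotating 000° by 90° counterclockwise gives 270° — the wind blows toward the west.

270°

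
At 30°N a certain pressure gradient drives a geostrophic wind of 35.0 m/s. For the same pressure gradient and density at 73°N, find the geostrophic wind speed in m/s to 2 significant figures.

With the same pressure gradient and density, V_g ∝ 1/f ∝ 1/sin φ.
V₂ = V₁ · sin φ₁ / sin φ₂ = 35.0 × sin 30° / sin 73°
V₂ = 35.0 × 0.5000/0.9563 = 18 m/s

18 m/s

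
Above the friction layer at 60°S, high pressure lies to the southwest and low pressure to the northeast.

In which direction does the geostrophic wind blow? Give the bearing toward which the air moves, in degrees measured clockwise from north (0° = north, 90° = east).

The pressure-gradient force points toward the northeast (bearing 045°).
Geostrophic balance: in the Southern Hemisphere the Coriolis force deflects motion to the left, so the geostrophic wind blows 90° to the left of the pressure-gradient force (low pressure on the right).
Rotating 045° by 90° counterclockwise gives 315° — the wind blows toward the northwest.

315°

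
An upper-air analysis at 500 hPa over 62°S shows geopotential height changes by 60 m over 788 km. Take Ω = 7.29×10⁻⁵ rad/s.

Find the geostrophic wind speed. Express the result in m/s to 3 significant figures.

Coriolis parameter at 62°S:
f = 2Ω sin φ = 2 × 7.29×10⁻⁵ × sin 62° = 1.29×10⁻⁴ s⁻¹
Height gradient: |∂Z/∂n| = 60 m / 788000 m = 7.61×10⁻⁵
On a pressure surface, geostrophic balance gives V_g = (g/f)|∂Z/∂n|:
V_g = 9.81 × 7.61×10⁻⁵ / 1.29×10⁻⁴ = 5.80 m/s

5.80 m/s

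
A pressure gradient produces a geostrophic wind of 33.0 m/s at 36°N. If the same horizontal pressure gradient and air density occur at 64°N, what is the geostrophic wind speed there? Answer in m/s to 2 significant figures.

22 m/s

With the same pressure gradient and density, V_g ∝ 1/f ∝ 1/sin φ.
V₂ = V₁ · sin φ₁ / sin φ₂ = 33.0 × sin 36° / sin 64°
V₂ = 33.0 × 0.5878/0.8988 = 22 m/s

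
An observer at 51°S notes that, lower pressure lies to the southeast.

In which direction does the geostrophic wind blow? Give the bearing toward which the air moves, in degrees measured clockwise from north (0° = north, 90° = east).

045°

The pressure-gradient force points toward the southeast (bearing 135°).
Geostrophic balance: in the Southern Hemisphere the Coriolis force deflects motion to the left, so the geostrophic wind blows 90° to the left of the pressure-gradient force (low pressure on the right).
Rotating 135° by 90° counterclockwise gives 045° — the wind blows toward the northeast.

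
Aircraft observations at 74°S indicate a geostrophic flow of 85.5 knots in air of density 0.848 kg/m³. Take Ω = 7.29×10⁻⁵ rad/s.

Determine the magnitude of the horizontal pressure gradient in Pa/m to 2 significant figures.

Coriolis parameter at 74°S:
f = 2Ω sin φ = 2 × 7.29×10⁻⁵ × sin 74° = 1.40×10⁻⁴ s⁻¹
Wind speed in SI: 85.5 knots = 44.0 m/s
Geostrophic balance rearranged: |∂P/∂n| = f ρ V_g
|∂P/∂n| = 1.40×10⁻⁴ × 0.848 × 44.0 = 5.23×10⁻³ Pa/m

5.2×10⁻³ Pa/m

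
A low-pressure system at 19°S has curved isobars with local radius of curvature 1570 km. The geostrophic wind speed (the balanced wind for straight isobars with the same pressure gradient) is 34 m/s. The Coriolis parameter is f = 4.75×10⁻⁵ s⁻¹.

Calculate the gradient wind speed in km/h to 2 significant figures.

Around a low, centrifugal force acts outward with Coriolis, so pressure-gradient force balances both:
(1/ρ)|∂P/∂n| = fV + V²/R  →  V² + fR·V − fR·V_g = 0
With fR = 4.75×10⁻⁵ × 1570×10³ m = 74.6 m/s:
V = [−fR + √((fR)² + 4 fR V_g)]/2 = [−74.6 + √(74.6² + 4×74.6×34)]/2 = 25.4 m/s
Subgeostrophic (V < V_g = 34 m/s), as expected around a low.
Converting: 25.4 m/s × 3.6 = 91 km/h

91 km/h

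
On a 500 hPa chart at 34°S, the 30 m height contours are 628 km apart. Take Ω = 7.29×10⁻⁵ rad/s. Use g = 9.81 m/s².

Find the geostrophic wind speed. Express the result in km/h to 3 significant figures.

Coriolis parameter at 34°S:
f = 2Ω sin φ = 2 × 7.29×10⁻⁵ × sin 34° = 8.15×10⁻⁵ s⁻¹
Height gradient: |∂Z/∂n| = 30 m / 628000 m = 4.78×10⁻⁵
On a pressure surface, geostrophic balance gives V_g = (g/f)|∂Z/∂n|:
V_g = 9.81 × 4.78×10⁻⁵ / 8.15×10⁻⁵ = 5.75 m/s
Converting: 5.75 m/s × 3.6 = 20.7 km/h

20.7 km/h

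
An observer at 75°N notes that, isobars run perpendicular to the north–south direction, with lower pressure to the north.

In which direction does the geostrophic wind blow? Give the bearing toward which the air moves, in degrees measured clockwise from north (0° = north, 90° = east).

The pressure-gradient force points toward the north (bearing 000°).
Geostrophic balance: in the Northern Hemisphere the Coriolis force deflects motion to the right, so the geostrophic wind blows 90° to the right of the pressure-gradient force (low pressure on the left).
Rotating 000° by 90° clockwise gives 090° — the wind blows toward the east.

090°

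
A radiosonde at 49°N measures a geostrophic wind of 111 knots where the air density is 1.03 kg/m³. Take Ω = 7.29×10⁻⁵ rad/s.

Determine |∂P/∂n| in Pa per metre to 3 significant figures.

Coriolis parameter at 49°N:
f = 2Ω sin φ = 2 × 7.29×10⁻⁵ × sin 49° = 1.10×10⁻⁴ s⁻¹
Wind speed in SI: 111 knots = 57.1 m/s
Geostrophic balance rearranged: |∂P/∂n| = f ρ V_g
|∂P/∂n| = 1.10×10⁻⁴ × 1.03 × 57.1 = 6.47×10⁻³ Pa/m

6.47×10⁻³ Pa/m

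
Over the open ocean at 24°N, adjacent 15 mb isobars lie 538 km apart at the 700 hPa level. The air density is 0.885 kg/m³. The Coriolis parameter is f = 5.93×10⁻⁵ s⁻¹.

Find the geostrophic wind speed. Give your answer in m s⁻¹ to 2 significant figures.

Pressure gradient: |∂P/∂n| = 1500 Pa / 538000 m = 2.79×10⁻³ Pa/m
Geostrophic balance (pressure-gradient force = Coriolis force):
V_g = (1/(fρ)) |∂P/∂n| = 2.79×10⁻³ / (5.93×10⁻⁵ × 0.885) = 53.1 m/s

53 m s⁻¹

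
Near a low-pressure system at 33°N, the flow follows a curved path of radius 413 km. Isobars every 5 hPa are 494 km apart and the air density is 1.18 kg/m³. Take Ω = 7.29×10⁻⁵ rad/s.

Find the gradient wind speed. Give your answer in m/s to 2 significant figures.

8.6 m/s

Coriolis parameter at 33°N:
f = 2Ω sin φ = 2 × 7.29×10⁻⁵ × sin 33° = 7.94×10⁻⁵ s⁻¹
Pressure gradient: |∂P/∂n| = 500 Pa / 494000 m = 1.01×10⁻³ Pa/m
Geostrophic speed: V_g = |∂P/∂n|/(fρ) = 1.01×10⁻³/(7.94×10⁻⁵ × 1.18) = 10.8 m/s
Around a low, centrifugal force acts outward with Coriolis, so pressure-gradient force balances both:
(1/ρ)|∂P/∂n| = fV + V²/R  →  V² + fR·V − fR·V_g = 0
With fR = 7.94×10⁻⁵ × 413×10³ m = 32.8 m/s:
V = [−fR + √((fR)² + 4 fR V_g)]/2 = [−32.8 + √(32.8² + 4×32.8×10.8)]/2 = 8.56 m/s
Subgeostrophic (V < V_g = 10.8 m/s), as expected around a low.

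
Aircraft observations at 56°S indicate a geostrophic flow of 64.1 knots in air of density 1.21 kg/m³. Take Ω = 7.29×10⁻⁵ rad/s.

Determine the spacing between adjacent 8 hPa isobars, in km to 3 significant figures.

Coriolis parameter at 56°S:
f = 2Ω sin φ = 2 × 7.29×10⁻⁵ × sin 56° = 1.21×10⁻⁴ s⁻¹
Wind speed in SI: 64.1 knots = 33.0 m/s
Geostrophic balance rearranged: |∂P/∂n| = f ρ V_g
|∂P/∂n| = 1.21×10⁻⁴ × 1.21 × 33.0 = 4.82×10⁻³ Pa/m
Isobar spacing: Δn = ΔP/|∂P/∂n| = 800 Pa / 4.82×10⁻³ Pa/m = 165873 m ≈ 166 km

166 km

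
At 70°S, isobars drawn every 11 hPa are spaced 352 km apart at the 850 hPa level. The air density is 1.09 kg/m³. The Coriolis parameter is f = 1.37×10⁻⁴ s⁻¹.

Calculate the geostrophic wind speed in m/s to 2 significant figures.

21 m/s

Pressure gradient: |∂P/∂n| = 1100 Pa / 352000 m = 3.12×10⁻³ Pa/m
Geostrophic balance (pressure-gradient force = Coriolis force):
V_g = (1/(fρ)) |∂P/∂n| = 3.12×10⁻³ / (1.37×10⁻⁴ × 1.09) = 20.9 m/s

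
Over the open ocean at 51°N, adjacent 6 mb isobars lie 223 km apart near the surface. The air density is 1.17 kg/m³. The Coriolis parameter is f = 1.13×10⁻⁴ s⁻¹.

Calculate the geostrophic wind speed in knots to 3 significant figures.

39.6 knots

Pressure gradient: |∂P/∂n| = 600 Pa / 223000 m = 2.69×10⁻³ Pa/m
Geostrophic balance (pressure-gradient force = Coriolis force):
V_g = (1/(fρ)) |∂P/∂n| = 2.69×10⁻³ / (1.13×10⁻⁴ × 1.17) = 20.4 m/s
Converting: 20.4 m/s × 1.944 = 39.6 knots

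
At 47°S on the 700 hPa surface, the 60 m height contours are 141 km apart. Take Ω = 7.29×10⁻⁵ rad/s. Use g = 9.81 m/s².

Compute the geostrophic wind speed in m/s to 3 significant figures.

Coriolis parameter at 47°S:
f = 2Ω sin φ = 2 × 7.29×10⁻⁵ × sin 47° = 1.07×10⁻⁴ s⁻¹
Height gradient: |∂Z/∂n| = 60 m / 141000 m = 4.26×10⁻⁴
On a pressure surface, geostrophic balance gives V_g = (g/f)|∂Z/∂n|:
V_g = 9.81 × 4.26×10⁻⁴ / 1.07×10⁻⁴ = 39.1 m/s

39.1 m/s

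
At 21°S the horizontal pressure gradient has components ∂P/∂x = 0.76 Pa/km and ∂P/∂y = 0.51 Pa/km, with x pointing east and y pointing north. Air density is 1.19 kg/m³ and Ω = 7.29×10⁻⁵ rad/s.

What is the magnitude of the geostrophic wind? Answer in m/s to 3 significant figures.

Coriolis parameter at 21°S:
f = 2Ω sin φ = 2 × 7.29×10⁻⁵ × sin 21° = 5.23×10⁻⁵ s⁻¹
In the Southern Hemisphere f is negative: f = −5.23×10⁻⁵ s⁻¹.
Component geostrophic relations (x east, y north):
u_g = −(1/(fρ)) ∂P/∂y,  v_g = (1/(fρ)) ∂P/∂x
u_g = −(0.51×10⁻³)/(−5.23×10⁻⁵ × 1.19) = 8.20 m/s;  v_g = (0.76×10⁻³)/(−5.23×10⁻⁵ × 1.19) = −12.2 m/s
|V_g| = √(u_g² + v_g²) = 14.7 m/s

14.7 m/s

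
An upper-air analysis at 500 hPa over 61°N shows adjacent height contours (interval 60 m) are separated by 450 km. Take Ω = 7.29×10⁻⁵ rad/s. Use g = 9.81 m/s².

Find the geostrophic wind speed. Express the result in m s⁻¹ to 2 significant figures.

10 m s⁻¹

Coriolis parameter at 61°N:
f = 2Ω sin φ = 2 × 7.29×10⁻⁵ × sin 61° = 1.28×10⁻⁴ s⁻¹
Height gradient: |∂Z/∂n| = 60 m / 450000 m = 1.33×10⁻⁴
On a pressure surface, geostrophic balance gives V_g = (g/f)|∂Z/∂n|:
V_g = 9.81 × 1.33×10⁻⁴ / 1.28×10⁻⁴ = 10.3 m/s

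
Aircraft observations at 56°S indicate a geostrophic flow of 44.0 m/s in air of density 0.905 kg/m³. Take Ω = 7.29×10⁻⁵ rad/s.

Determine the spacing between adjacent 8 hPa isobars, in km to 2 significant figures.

170 km

Coriolis parameter at 56°S:
f = 2Ω sin φ = 2 × 7.29×10⁻⁵ × sin 56° = 1.21×10⁻⁴ s⁻¹
Geostrophic balance rearranged: |∂P/∂n| = f ρ V_g
|∂P/∂n| = 1.21×10⁻⁴ × 0.905 × 44.0 = 4.81×10⁻³ Pa/m
Isobar spacing: Δn = ΔP/|∂P/∂n| = 800 Pa / 4.81×10⁻³ Pa/m = 166210 m ≈ 170 km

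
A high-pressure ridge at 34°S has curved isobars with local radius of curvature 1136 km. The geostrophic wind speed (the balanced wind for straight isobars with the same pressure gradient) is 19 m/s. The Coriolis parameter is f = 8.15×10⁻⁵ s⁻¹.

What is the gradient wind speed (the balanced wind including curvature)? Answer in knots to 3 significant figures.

Around a high, pressure-gradient force acts outward with centrifugal, so Coriolis balances both:
fV = (1/ρ)|∂P/∂n| + V²/R  →  V² − fR·V + fR·V_g = 0
With fR = 8.15×10⁻⁵ × 1136×10³ m = 92.6 m/s:
V = [fR − √((fR)² − 4 fR V_g)]/2 = [92.6 − √(92.6² − 4×92.6×19)]/2 = 26.7 m/s
Supergeostrophic (V > V_g = 19 m/s), as expected around a high.
Converting: 26.7 m/s × 1.944 = 51.9 knots

51.9 knots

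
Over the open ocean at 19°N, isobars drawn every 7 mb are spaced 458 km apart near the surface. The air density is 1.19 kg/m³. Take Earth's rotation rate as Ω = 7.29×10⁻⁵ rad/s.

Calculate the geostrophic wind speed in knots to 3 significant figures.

52.6 knots

Coriolis parameter at 19°N:
f = 2Ω sin φ = 2 × 7.29×10⁻⁵ × sin 19° = 4.75×10⁻⁵ s⁻¹
Pressure gradient: |∂P/∂n| = 700 Pa / 458000 m = 1.53×10⁻³ Pa/m
Geostrophic balance (pressure-gradient force = Coriolis force):
V_g = (1/(fρ)) |∂P/∂n| = 1.53×10⁻³ / (4.75×10⁻⁵ × 1.19) = 27.1 m/s
Converting: 27.1 m/s × 1.944 = 52.6 knots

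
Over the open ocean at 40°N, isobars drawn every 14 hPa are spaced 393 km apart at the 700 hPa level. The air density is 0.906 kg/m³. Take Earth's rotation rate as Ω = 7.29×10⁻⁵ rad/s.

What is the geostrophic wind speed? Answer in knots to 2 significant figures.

82 knots

Coriolis parameter at 40°N:
f = 2Ω sin φ = 2 × 7.29×10⁻⁵ × sin 40° = 9.37×10⁻⁵ s⁻¹
Pressure gradient: |∂P/∂n| = 1400 Pa / 393000 m = 3.56×10⁻³ Pa/m
Geostrophic balance (pressure-gradient force = Coriolis force):
V_g = (1/(fρ)) |∂P/∂n| = 3.56×10⁻³ / (9.37×10⁻⁵ × 0.906) = 42.0 m/s
Converting: 42.0 m/s × 1.944 = 82 knots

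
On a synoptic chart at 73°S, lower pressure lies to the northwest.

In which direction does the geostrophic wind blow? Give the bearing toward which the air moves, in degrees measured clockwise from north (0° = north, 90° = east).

The pressure-gradient force points toward the northwest (bearing 315°).
Geostrophic balance: in the Southern Hemisphere the Coriolis force deflects motion to the left, so the geostrophic wind blows 90° to the left of the pressure-gradient force (low pressure on the right).
Rotating 315° by 90° counterclockwise gives 225° — the wind blows toward the southwest.

225°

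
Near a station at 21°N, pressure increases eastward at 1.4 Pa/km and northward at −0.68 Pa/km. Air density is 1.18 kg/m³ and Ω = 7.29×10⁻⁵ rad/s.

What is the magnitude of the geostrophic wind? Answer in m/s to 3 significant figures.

Coriolis parameter at 21°N:
f = 2Ω sin φ = 2 × 7.29×10⁻⁵ × sin 21° = 5.23×10⁻⁵ s⁻¹
Component geostrophic relations (x east, y north):
u_g = −(1/(fρ)) ∂P/∂y,  v_g = (1/(fρ)) ∂P/∂x
u_g = −(−0.68×10⁻³)/(5.23×10⁻⁵ × 1.18) = 11.0 m/s;  v_g = (1.4×10⁻³)/(5.23×10⁻⁵ × 1.18) = 22.7 m/s
|V_g| = √(u_g² + v_g²) = 25.2 m/s

25.2 m/s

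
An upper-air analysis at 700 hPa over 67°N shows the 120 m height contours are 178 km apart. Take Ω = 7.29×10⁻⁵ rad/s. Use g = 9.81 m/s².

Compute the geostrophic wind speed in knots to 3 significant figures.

95.8 knots

Coriolis parameter at 67°N:
f = 2Ω sin φ = 2 × 7.29×10⁻⁵ × sin 67° = 1.34×10⁻⁴ s⁻¹
Height gradient: |∂Z/∂n| = 120 m / 178000 m = 6.74×10⁻⁴
On a pressure surface, geostrophic balance gives V_g = (g/f)|∂Z/∂n|:
V_g = 9.81 × 6.74×10⁻⁴ / 1.34×10⁻⁴ = 49.3 m/s
Converting: 49.3 m/s × 1.944 = 95.8 knots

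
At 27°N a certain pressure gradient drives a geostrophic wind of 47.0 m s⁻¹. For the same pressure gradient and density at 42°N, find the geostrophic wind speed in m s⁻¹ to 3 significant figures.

31.9 m s⁻¹

With the same pressure gradient and density, V_g ∝ 1/f ∝ 1/sin φ.
V₂ = V₁ · sin φ₁ / sin φ₂ = 47.0 × sin 27° / sin 42°
V₂ = 47.0 × 0.4540/0.6691 = 31.9 m s⁻¹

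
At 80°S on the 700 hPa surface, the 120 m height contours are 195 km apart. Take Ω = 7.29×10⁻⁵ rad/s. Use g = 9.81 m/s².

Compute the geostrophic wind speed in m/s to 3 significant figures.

Coriolis parameter at 80°S:
f = 2Ω sin φ = 2 × 7.29×10⁻⁵ × sin 80° = 1.44×10⁻⁴ s⁻¹
Height gradient: |∂Z/∂n| = 120 m / 195000 m = 6.15×10⁻⁴
On a pressure surface, geostrophic balance gives V_g = (g/f)|∂Z/∂n|:
V_g = 9.81 × 6.15×10⁻⁴ / 1.44×10⁻⁴ = 42.0 m/s

42.0 m/s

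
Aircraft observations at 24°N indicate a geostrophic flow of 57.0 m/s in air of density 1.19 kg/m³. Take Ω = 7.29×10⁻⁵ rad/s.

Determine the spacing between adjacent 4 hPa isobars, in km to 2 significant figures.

99 km

Coriolis parameter at 24°N:
f = 2Ω sin φ = 2 × 7.29×10⁻⁵ × sin 24° = 5.93×10⁻⁵ s⁻¹
Geostrophic balance rearranged: |∂P/∂n| = f ρ V_g
|∂P/∂n| = 5.93×10⁻⁵ × 1.19 × 57.0 = 4.02×10⁻³ Pa/m
Isobar spacing: Δn = ΔP/|∂P/∂n| = 400 Pa / 4.02×10⁻³ Pa/m = 99441 m ≈ 99 km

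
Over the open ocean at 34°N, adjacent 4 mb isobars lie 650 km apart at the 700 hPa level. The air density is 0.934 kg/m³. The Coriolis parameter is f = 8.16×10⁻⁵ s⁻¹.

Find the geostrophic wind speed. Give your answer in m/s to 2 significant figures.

8.1 m/s

Pressure gradient: |∂P/∂n| = 400 Pa / 650000 m = 6.15×10⁻⁴ Pa/m
Geostrophic balance (pressure-gradient force = Coriolis force):
V_g = (1/(fρ)) |∂P/∂n| = 6.15×10⁻⁴ / (8.16×10⁻⁵ × 0.934) = 8.07 m/s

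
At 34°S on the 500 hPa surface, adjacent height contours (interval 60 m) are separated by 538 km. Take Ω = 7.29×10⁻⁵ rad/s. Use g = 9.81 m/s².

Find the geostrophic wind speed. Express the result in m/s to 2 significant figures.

Coriolis parameter at 34°S:
f = 2Ω sin φ = 2 × 7.29×10⁻⁵ × sin 34° = 8.15×10⁻⁵ s⁻¹
Height gradient: |∂Z/∂n| = 60 m / 538000 m = 1.12×10⁻⁴
On a pressure surface, geostrophic balance gives V_g = (g/f)|∂Z/∂n|:
V_g = 9.81 × 1.12×10⁻⁴ / 8.15×10⁻⁵ = 13.4 m/s

13 m/s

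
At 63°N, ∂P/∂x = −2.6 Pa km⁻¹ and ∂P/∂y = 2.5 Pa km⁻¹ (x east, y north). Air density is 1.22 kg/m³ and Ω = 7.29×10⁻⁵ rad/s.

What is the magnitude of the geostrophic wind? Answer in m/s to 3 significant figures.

Coriolis parameter at 63°N:
f = 2Ω sin φ = 2 × 7.29×10⁻⁵ × sin 63° = 1.30×10⁻⁴ s⁻¹
Component geostrophic relations (x east, y north):
u_g = −(1/(fρ)) ∂P/∂y,  v_g = (1/(fρ)) ∂P/∂x
u_g = −(2.5×10⁻³)/(1.30×10⁻⁴ × 1.22) = −15.8 m/s;  v_g = (−2.6×10⁻³)/(1.30×10⁻⁴ × 1.22) = −16.4 m/s
|V_g| = √(u_g² + v_g²) = 22.8 m/s

22.8 m/s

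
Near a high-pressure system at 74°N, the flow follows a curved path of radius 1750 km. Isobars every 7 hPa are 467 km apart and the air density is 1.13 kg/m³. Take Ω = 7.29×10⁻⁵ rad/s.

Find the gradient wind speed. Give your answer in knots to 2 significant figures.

19 knots

Coriolis parameter at 74°N:
f = 2Ω sin φ = 2 × 7.29×10⁻⁵ × sin 74° = 1.40×10⁻⁴ s⁻¹
Pressure gradient: |∂P/∂n| = 700 Pa / 467000 m = 1.50×10⁻³ Pa/m
Geostrophic speed: V_g = |∂P/∂n|/(fρ) = 1.50×10⁻³/(1.40×10⁻⁴ × 1.13) = 9.46 m/s
Around a high, pressure-gradient force acts outward with centrifugal, so Coriolis balances both:
fV = (1/ρ)|∂P/∂n| + V²/R  →  V² − fR·V + fR·V_g = 0
With fR = 1.40×10⁻⁴ × 1750×10³ m = 245 m/s:
V = [fR − √((fR)² − 4 fR V_g)]/2 = [245 − √(245² − 4×245×9.46)]/2 = 9.86 m/s
Supergeostrophic (V > V_g = 9.46 m/s), as expected around a high.
Converting: 9.86 m/s × 1.944 = 19 knots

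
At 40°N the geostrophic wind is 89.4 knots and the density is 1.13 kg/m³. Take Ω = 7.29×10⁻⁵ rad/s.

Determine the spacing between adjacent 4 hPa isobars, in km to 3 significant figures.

Coriolis parameter at 40°N:
f = 2Ω sin φ = 2 × 7.29×10⁻⁵ × sin 40° = 9.37×10⁻⁵ s⁻¹
Wind speed in SI: 89.4 knots = 46.0 m/s
Geostrophic balance rearranged: |∂P/∂n| = f ρ V_g
|∂P/∂n| = 9.37×10⁻⁵ × 1.13 × 46.0 = 4.87×10⁻³ Pa/m
Isobar spacing: Δn = ΔP/|∂P/∂n| = 400 Pa / 4.87×10⁻³ Pa/m = 82126 m ≈ 82.1 km

82.1 km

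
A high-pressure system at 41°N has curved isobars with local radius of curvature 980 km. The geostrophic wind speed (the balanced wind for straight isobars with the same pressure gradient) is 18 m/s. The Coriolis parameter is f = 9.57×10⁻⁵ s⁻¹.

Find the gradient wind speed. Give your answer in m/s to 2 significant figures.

24 m/s

Around a high, pressure-gradient force acts outward with centrifugal, so Coriolis balances both:
fV = (1/ρ)|∂P/∂n| + V²/R  →  V² − fR·V + fR·V_g = 0
With fR = 9.57×10⁻⁵ × 980×10³ m = 93.8 m/s:
V = [fR − √((fR)² − 4 fR V_g)]/2 = [93.8 − √(93.8² − 4×93.8×18)]/2 = 24.3 m/s
Supergeostrophic (V > V_g = 18 m/s), as expected around a high.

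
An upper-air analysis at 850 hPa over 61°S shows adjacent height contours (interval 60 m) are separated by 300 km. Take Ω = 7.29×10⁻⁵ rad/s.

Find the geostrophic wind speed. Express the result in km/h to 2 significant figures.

Coriolis parameter at 61°S:
f = 2Ω sin φ = 2 × 7.29×10⁻⁵ × sin 61° = 1.28×10⁻⁴ s⁻¹
Height gradient: |∂Z/∂n| = 60 m / 300000 m = 2.00×10⁻⁴
On a pressure surface, geostrophic balance gives V_g = (g/f)|∂Z/∂n|:
V_g = 9.81 × 2.00×10⁻⁴ / 1.28×10⁻⁴ = 15.4 m/s
Converting: 15.4 m/s × 3.6 = 55 km/h

55 km/h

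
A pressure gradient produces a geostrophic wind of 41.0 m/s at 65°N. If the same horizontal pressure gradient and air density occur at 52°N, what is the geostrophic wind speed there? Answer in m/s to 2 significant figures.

With the same pressure gradient and density, V_g ∝ 1/f ∝ 1/sin φ.
V₂ = V₁ · sin φ₁ / sin φ₂ = 41.0 × sin 65° / sin 52°
V₂ = 41.0 × 0.9063/0.7880 = 47 m/s

47 m/s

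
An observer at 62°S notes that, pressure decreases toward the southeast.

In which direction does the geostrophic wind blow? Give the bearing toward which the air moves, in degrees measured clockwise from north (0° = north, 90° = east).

The pressure-gradient force points toward the southeast (bearing 135°).
Geostrophic balance: in the Southern Hemisphere the Coriolis force deflects motion to the left, so the geostrophic wind blows 90° to the left of the pressure-gradient force (low pressure on the right).
Rotating 135° by 90° counterclockwise gives 045° — the wind blows toward the northeast.

045°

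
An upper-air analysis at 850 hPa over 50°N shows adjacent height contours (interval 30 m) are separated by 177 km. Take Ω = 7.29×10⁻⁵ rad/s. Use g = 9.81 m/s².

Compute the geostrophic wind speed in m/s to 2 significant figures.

15 m/s

Coriolis parameter at 50°N:
f = 2Ω sin φ = 2 × 7.29×10⁻⁵ × sin 50° = 1.12×10⁻⁴ s⁻¹
Height gradient: |∂Z/∂n| = 30 m / 177000 m = 1.69×10⁻⁴
On a pressure surface, geostrophic balance gives V_g = (g/f)|∂Z/∂n|:
V_g = 9.81 × 1.69×10⁻⁴ / 1.12×10⁻⁴ = 14.9 m/s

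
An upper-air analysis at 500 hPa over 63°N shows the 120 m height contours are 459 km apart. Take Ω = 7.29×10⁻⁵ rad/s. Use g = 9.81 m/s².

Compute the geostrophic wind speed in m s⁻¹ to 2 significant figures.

20 m s⁻¹

Coriolis parameter at 63°N:
f = 2Ω sin φ = 2 × 7.29×10⁻⁵ × sin 63° = 1.30×10⁻⁴ s⁻¹
Height gradient: |∂Z/∂n| = 120 m / 459000 m = 2.61×10⁻⁴
On a pressure surface, geostrophic balance gives V_g = (g/f)|∂Z/∂n|:
V_g = 9.81 × 2.61×10⁻⁴ / 1.30×10⁻⁴ = 19.7 m/s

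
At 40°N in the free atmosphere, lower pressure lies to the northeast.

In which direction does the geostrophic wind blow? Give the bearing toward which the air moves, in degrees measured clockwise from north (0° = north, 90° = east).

The pressure-gradient force points toward the northeast (bearing 045°).
Geostrophic balance: in the Northern Hemisphere the Coriolis force deflects motion to the right, so the geostrophic wind blows 90° to the right of the pressure-gradient force (low pressure on the left).
Rotating 045° by 90° clockwise gives 135° — the wind blows toward the southeast.

135°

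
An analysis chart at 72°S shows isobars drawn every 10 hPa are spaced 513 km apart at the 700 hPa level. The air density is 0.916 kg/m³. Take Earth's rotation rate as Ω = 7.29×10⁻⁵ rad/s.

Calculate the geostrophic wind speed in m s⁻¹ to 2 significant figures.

Coriolis parameter at 72°S:
f = 2Ω sin φ = 2 × 7.29×10⁻⁵ × sin 72° = 1.39×10⁻⁴ s⁻¹
Pressure gradient: |∂P/∂n| = 1000 Pa / 513000 m = 1.95×10⁻³ Pa/m
Geostrophic balance (pressure-gradient force = Coriolis force):
V_g = (1/(fρ)) |∂P/∂n| = 1.95×10⁻³ / (1.39×10⁻⁴ × 0.916) = 15.3 m/s

15 m s⁻¹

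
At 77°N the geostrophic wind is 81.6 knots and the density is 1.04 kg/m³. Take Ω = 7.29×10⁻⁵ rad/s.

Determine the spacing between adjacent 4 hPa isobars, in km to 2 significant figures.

Coriolis parameter at 77°N:
f = 2Ω sin φ = 2 × 7.29×10⁻⁵ × sin 77° = 1.42×10⁻⁴ s⁻¹
Wind speed in SI: 81.6 knots = 42.0 m/s
Geostrophic balance rearranged: |∂P/∂n| = f ρ V_g
|∂P/∂n| = 1.42×10⁻⁴ × 1.04 × 42.0 = 6.20×10⁻³ Pa/m
Isobar spacing: Δn = ΔP/|∂P/∂n| = 400 Pa / 6.20×10⁻³ Pa/m = 64494 m ≈ 64 km

64 km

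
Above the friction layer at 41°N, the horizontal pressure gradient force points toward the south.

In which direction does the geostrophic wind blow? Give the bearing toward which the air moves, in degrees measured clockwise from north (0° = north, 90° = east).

The pressure-gradient force points toward the south (bearing 180°).
Geostrophic balance: in the Northern Hemisphere the Coriolis force deflects motion to the right, so the geostrophic wind blows 90° to the right of the pressure-gradient force (low pressure on the left).
Rotating 180° by 90° clockwise gives 270° — the wind blows toward the west.

270°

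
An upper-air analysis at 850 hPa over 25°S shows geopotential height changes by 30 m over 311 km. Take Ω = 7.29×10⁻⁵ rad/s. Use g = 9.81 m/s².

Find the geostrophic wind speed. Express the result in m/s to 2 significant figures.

Coriolis parameter at 25°S:
f = 2Ω sin φ = 2 × 7.29×10⁻⁵ × sin 25° = 6.16×10⁻⁵ s⁻¹
Height gradient: |∂Z/∂n| = 30 m / 311000 m = 9.65×10⁻⁵
On a pressure surface, geostrophic balance gives V_g = (g/f)|∂Z/∂n|:
V_g = 9.81 × 9.65×10⁻⁵ / 6.16×10⁻⁵ = 15.4 m/s

15 m/s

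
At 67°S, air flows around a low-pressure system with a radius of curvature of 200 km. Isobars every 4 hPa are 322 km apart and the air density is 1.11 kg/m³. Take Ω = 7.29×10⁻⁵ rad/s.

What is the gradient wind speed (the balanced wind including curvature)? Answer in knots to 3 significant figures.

13.0 knots

Coriolis parameter at 67°S:
f = 2Ω sin φ = 2 × 7.29×10⁻⁵ × sin 67° = 1.34×10⁻⁴ s⁻¹
Pressure gradient: |∂P/∂n| = 400 Pa / 322000 m = 1.24×10⁻³ Pa/m
Geostrophic speed: V_g = |∂P/∂n|/(fρ) = 1.24×10⁻³/(1.34×10⁻⁴ × 1.11) = 8.34 m/s
Around a low, centrifugal force acts outward with Coriolis, so pressure-gradient force balances both:
(1/ρ)|∂P/∂n| = fV + V²/R  →  V² + fR·V − fR·V_g = 0
With fR = 1.34×10⁻⁴ × 200×10³ m = 26.8 m/s:
V = [−fR + √((fR)² + 4 fR V_g)]/2 = [−26.8 + √(26.8² + 4×26.8×8.34)]/2 = 6.68 m/s
Subgeostrophic (V < V_g = 8.34 m/s), as expected around a low.
Converting: 6.68 m/s × 1.944 = 13.0 knots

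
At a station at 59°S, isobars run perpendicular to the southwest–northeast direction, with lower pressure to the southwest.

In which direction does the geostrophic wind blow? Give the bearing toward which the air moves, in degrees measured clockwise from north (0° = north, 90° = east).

135°

The pressure-gradient force points toward the southwest (bearing 225°).
Geostrophic balance: in the Southern Hemisphere the Coriolis force deflects motion to the left, so the geostrophic wind blows 90° to the left of the pressure-gradient force (low pressure on the right).
Rotating 225° by 90° counterclockwise gives 135° — the wind blows toward the southeast.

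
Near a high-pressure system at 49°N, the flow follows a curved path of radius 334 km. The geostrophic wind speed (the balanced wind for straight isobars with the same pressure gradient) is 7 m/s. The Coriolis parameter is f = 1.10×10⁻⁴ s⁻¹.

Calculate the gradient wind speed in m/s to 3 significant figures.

9.41 m/s

Around a high, pressure-gradient force acts outward with centrifugal, so Coriolis balances both:
fV = (1/ρ)|∂P/∂n| + V²/R  →  V² − fR·V + fR·V_g = 0
With fR = 1.10×10⁻⁴ × 334×10³ m = 36.7 m/s:
V = [fR − √((fR)² − 4 fR V_g)]/2 = [36.7 − √(36.7² − 4×36.7×7)]/2 = 9.41 m/s
Supergeostrophic (V > V_g = 7 m/s), as expected around a high.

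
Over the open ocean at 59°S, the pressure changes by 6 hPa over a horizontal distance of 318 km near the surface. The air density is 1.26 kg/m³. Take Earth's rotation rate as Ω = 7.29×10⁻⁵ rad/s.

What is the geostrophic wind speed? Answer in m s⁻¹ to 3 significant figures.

Coriolis parameter at 59°S:
f = 2Ω sin φ = 2 × 7.29×10⁻⁵ × sin 59° = 1.25×10⁻⁴ s⁻¹
Pressure gradient: |∂P/∂n| = 600 Pa / 318000 m = 1.89×10⁻³ Pa/m
Geostrophic balance (pressure-gradient force = Coriolis force):
V_g = (1/(fρ)) |∂P/∂n| = 1.89×10⁻³ / (1.25×10⁻⁴ × 1.26) = 12.0 m/s

12.0 m s⁻¹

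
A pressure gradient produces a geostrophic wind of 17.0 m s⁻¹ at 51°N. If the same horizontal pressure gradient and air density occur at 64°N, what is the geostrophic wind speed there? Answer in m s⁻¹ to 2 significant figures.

15 m s⁻¹

With the same pressure gradient and density, V_g ∝ 1/f ∝ 1/sin φ.
V₂ = V₁ · sin φ₁ / sin φ₂ = 17.0 × sin 51° / sin 64°
V₂ = 17.0 × 0.7771/0.8988 = 15 m s⁻¹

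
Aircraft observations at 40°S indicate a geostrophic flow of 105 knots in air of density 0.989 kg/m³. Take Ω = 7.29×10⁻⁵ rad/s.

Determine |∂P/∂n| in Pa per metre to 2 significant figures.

Coriolis parameter at 40°S:
f = 2Ω sin φ = 2 × 7.29×10⁻⁵ × sin 40° = 9.37×10⁻⁵ s⁻¹
Wind speed in SI: 105 knots = 54.0 m/s
Geostrophic balance rearranged: |∂P/∂n| = f ρ V_g
|∂P/∂n| = 9.37×10⁻⁵ × 0.989 × 54.0 = 5.01×10⁻³ Pa/m

5.0×10⁻³ Pa/m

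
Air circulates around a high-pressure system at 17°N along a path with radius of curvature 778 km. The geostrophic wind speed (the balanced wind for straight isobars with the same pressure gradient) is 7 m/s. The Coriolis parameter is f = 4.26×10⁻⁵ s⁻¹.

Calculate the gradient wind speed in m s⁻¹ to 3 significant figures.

Around a high, pressure-gradient force acts outward with centrifugal, so Coriolis balances both:
fV = (1/ρ)|∂P/∂n| + V²/R  →  V² − fR·V + fR·V_g = 0
With fR = 4.26×10⁻⁵ × 778×10³ m = 33.1 m/s:
V = [fR − √((fR)² − 4 fR V_g)]/2 = [33.1 − √(33.1² − 4×33.1×7)]/2 = 10 m/s
Supergeostrophic (V > V_g = 7 m/s), as expected around a high.

10.0 m s⁻¹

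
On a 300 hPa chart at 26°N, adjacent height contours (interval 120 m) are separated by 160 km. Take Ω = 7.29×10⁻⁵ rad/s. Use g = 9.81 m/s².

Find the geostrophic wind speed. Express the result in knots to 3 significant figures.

Coriolis parameter at 26°N:
f = 2Ω sin φ = 2 × 7.29×10⁻⁵ × sin 26° = 6.39×10⁻⁵ s⁻¹
Height gradient: |∂Z/∂n| = 120 m / 160000 m = 7.50×10⁻⁴
On a pressure surface, geostrophic balance gives V_g = (g/f)|∂Z/∂n|:
V_g = 9.81 × 7.50×10⁻⁴ / 6.39×10⁻⁵ = 115 m/s
Converting: 115 m/s × 1.944 = 224 knots

224 knots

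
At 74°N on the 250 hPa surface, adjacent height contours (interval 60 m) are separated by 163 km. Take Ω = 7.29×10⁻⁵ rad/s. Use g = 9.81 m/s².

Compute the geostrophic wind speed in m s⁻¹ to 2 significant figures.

Coriolis parameter at 74°N:
f = 2Ω sin φ = 2 × 7.29×10⁻⁵ × sin 74° = 1.40×10⁻⁴ s⁻¹
Height gradient: |∂Z/∂n| = 60 m / 163000 m = 3.68×10⁻⁴
On a pressure surface, geostrophic balance gives V_g = (g/f)|∂Z/∂n|:
V_g = 9.81 × 3.68×10⁻⁴ / 1.40×10⁻⁴ = 25.8 m/s

26 m s⁻¹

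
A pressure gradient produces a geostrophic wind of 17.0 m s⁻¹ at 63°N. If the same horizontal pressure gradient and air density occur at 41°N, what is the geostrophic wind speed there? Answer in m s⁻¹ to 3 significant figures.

23.1 m s⁻¹

With the same pressure gradient and density, V_g ∝ 1/f ∝ 1/sin φ.
V₂ = V₁ · sin φ₁ / sin φ₂ = 17.0 × sin 63° / sin 41°
V₂ = 17.0 × 0.8910/0.6561 = 23.1 m s⁻¹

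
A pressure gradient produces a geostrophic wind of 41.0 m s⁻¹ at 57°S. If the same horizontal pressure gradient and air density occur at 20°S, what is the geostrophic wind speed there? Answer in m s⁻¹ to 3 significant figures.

101 m s⁻¹

With the same pressure gradient and density, V_g ∝ 1/f ∝ 1/sin φ.
V₂ = V₁ · sin φ₁ / sin φ₂ = 41.0 × sin 57° / sin 20°
V₂ = 41.0 × 0.8387/0.3420 = 101 m s⁻¹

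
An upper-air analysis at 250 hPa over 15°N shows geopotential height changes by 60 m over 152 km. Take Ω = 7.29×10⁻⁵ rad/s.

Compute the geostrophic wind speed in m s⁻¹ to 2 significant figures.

Coriolis parameter at 15°N:
f = 2Ω sin φ = 2 × 7.29×10⁻⁵ × sin 15° = 3.77×10⁻⁵ s⁻¹
Height gradient: |∂Z/∂n| = 60 m / 152000 m = 3.95×10⁻⁴
On a pressure surface, geostrophic balance gives V_g = (g/f)|∂Z/∂n|:
V_g = 9.81 × 3.95×10⁻⁴ / 3.77×10⁻⁵ = 103 m/s

100 m s⁻¹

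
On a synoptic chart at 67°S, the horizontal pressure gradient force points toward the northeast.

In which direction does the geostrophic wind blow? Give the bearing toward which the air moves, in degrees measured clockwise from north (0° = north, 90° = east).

315°

The pressure-gradient force points toward the northeast (bearing 045°).
Geostrophic balance: in the Southern Hemisphere the Coriolis force deflects motion to the left, so the geostrophic wind blows 90° to the left of the pressure-gradient force (low pressure on the right).
Rotating 045° by 90° counterclockwise gives 315° — the wind blows toward the northwest.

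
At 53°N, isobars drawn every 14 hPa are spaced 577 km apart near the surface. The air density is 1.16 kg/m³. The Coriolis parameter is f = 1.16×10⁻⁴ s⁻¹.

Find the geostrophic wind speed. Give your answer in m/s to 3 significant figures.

Pressure gradient: |∂P/∂n| = 1400 Pa / 577000 m = 2.43×10⁻³ Pa/m
Geostrophic balance (pressure-gradient force = Coriolis force):
V_g = (1/(fρ)) |∂P/∂n| = 2.43×10⁻³ / (1.16×10⁻⁴ × 1.16) = 18.0 m/s

18.0 m/s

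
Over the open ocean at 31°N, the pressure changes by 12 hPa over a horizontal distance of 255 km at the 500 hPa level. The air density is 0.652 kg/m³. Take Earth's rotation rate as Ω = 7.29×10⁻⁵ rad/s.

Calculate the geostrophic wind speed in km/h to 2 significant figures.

Coriolis parameter at 31°N:
f = 2Ω sin φ = 2 × 7.29×10⁻⁵ × sin 31° = 7.51×10⁻⁵ s⁻¹
Pressure gradient: |∂P/∂n| = 1200 Pa / 255000 m = 4.71×10⁻³ Pa/m
Geostrophic balance (pressure-gradient force = Coriolis force):
V_g = (1/(fρ)) |∂P/∂n| = 4.71×10⁻³ / (7.51×10⁻⁵ × 0.652) = 96.1 m/s
Converting: 96.1 m/s × 3.6 = 350 km/h

350 km/h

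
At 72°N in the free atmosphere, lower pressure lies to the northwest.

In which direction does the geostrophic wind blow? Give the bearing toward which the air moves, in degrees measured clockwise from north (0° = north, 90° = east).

045°

The pressure-gradient force points toward the northwest (bearing 315°).
Geostrophic balance: in the Northern Hemisphere the Coriolis force deflects motion to the right, so the geostrophic wind blows 90° to the right of the pressure-gradient force (low pressure on the left).
Rotating 315° by 90° clockwise gives 045° — the wind blows toward the northeast.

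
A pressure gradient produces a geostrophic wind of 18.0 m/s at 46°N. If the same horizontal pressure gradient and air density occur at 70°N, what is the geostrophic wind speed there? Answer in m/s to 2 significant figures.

14 m/s

With the same pressure gradient and density, V_g ∝ 1/f ∝ 1/sin φ.
V₂ = V₁ · sin φ₁ / sin φ₂ = 18.0 × sin 46° / sin 70°
V₂ = 18.0 × 0.7193/0.9397 = 14 m/s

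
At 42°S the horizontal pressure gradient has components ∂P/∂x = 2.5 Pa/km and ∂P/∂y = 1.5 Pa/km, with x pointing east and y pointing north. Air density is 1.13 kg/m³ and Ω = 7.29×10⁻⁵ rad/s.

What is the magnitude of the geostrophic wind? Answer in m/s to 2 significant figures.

Coriolis parameter at 42°S:
f = 2Ω sin φ = 2 × 7.29×10⁻⁵ × sin 42° = 9.76×10⁻⁵ s⁻¹
In the Southern Hemisphere f is negative: f = −9.76×10⁻⁵ s⁻¹.
Component geostrophic relations (x east, y north):
u_g = −(1/(fρ)) ∂P/∂y,  v_g = (1/(fρ)) ∂P/∂x
u_g = −(1.5×10⁻³)/(−9.76×10⁻⁵ × 1.13) = 13.6 m/s;  v_g = (2.5×10⁻³)/(−9.76×10⁻⁵ × 1.13) = −22.7 m/s
|V_g| = √(u_g² + v_g²) = 26.4 m/s

26 m/s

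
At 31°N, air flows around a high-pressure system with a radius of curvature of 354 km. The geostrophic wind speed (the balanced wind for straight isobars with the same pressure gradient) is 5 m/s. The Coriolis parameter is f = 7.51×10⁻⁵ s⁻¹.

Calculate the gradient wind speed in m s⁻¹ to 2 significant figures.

6.7 m s⁻¹

Around a high, pressure-gradient force acts outward with centrifugal, so Coriolis balances both:
fV = (1/ρ)|∂P/∂n| + V²/R  →  V² − fR·V + fR·V_g = 0
With fR = 7.51×10⁻⁵ × 354×10³ m = 26.6 m/s:
V = [fR − √((fR)² − 4 fR V_g)]/2 = [26.6 − √(26.6² − 4×26.6×5)]/2 = 6.68 m/s
Supergeostrophic (V > V_g = 5 m/s), as expected around a high.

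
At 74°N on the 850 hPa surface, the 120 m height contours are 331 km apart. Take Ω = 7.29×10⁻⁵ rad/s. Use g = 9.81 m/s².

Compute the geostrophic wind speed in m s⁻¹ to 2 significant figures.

Coriolis parameter at 74°N:
f = 2Ω sin φ = 2 × 7.29×10⁻⁵ × sin 74° = 1.40×10⁻⁴ s⁻¹
Height gradient: |∂Z/∂n| = 120 m / 331000 m = 3.63×10⁻⁴
On a pressure surface, geostrophic balance gives V_g = (g/f)|∂Z/∂n|:
V_g = 9.81 × 3.63×10⁻⁴ / 1.40×10⁻⁴ = 25.4 m/s

25 m s⁻¹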